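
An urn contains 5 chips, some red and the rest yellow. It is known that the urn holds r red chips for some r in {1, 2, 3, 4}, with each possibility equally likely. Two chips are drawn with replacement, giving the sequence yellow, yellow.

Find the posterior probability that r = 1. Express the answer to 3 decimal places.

0.533

Under each hypothesis, the probability of the observed sequence is: P(data | r = 1) = (4/5)(4/5) = 16/25; P(data | r = 2) = (3/5)(3/5) = 9/25; P(data | r = 3) = (2/5)(2/5) = 4/25; P(data | r = 4) = (1/5)(1/5) = 1/25.
Multiplying each by its prior: 1/4 · 16/25 = 4/25, 1/4 · 9/25 = 9/100, 1/4 · 4/25 = 1/25, 1/4 · 1/25 = 1/100; summing to 3/10.
Hence P(r = 1 | data) = (4/25) / (3/10) = 8/15.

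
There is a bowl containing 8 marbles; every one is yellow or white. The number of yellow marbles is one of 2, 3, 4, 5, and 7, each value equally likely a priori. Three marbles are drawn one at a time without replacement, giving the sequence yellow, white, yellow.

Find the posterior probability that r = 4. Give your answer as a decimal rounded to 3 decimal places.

0.250

Compute the likelihood of the observed sequence for each case: P(data | r = 2) = (2/8)(6/7)(1/6) = 1/28; P(data | r = 3) = (3/8)(5/7)(2/6) = 5/56; P(data | r = 4) = (4/8)(4/7)(3/6) = 1/7; P(data | r = 5) = (5/8)(3/7)(4/6) = 5/28; P(data | r = 7) = (7/8)(1/7)(6/6) = 1/8.
Weighting by the prior gives 1/5 · 1/28 = 1/140, 1/5 · 5/56 = 1/56, 1/5 · 1/7 = 1/35, 1/5 · 5/28 = 1/28, 1/5 · 1/8 = 1/40; these sum to 4/35.
By Bayes' rule, P(r = 4 | data) = (1/35) / (4/35) = 1/4.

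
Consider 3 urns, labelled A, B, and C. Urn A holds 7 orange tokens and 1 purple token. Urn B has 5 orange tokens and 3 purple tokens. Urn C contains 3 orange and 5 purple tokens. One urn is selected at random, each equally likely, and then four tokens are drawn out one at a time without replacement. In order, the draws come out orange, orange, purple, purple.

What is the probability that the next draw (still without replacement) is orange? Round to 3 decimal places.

0.500

Under each hypothesis, the probability of the observed sequence is: P(data | urn A) = (7/8)(6/7)(1/6)(0/5) = 0; P(data | urn B) = (5/8)(4/7)(3/6)(2/5) = 1/14; P(data | urn C) = (3/8)(2/7)(5/6)(4/5) = 1/14.
Weighting by the prior gives 1/3 · 0 = 0, 1/3 · 1/14 = 1/42, 1/3 · 1/14 = 1/42; summing to 1/21.
The posterior is then P(urn A | data) = 0, P(urn B | data) = 1/2, P(urn C | data) = 1/2.
So P(orange next | data) = Σ P(orange next | H) P(H | data) = (3/4)(1/2) + (1/4)(1/2) = 1/2.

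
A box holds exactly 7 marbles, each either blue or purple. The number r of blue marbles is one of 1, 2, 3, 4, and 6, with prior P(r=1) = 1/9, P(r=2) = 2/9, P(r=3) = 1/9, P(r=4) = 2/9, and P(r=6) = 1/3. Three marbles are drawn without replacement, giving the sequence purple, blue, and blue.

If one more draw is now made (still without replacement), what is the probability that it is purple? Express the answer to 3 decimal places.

Compute the likelihood of the observed sequence for each case: P(data | r = 1) = (6/7)(1/6)(0/5) = 0; P(data | r = 2) = (5/7)(2/6)(1/5) = 1/21; P(data | r = 3) = (4/7)(3/6)(2/5) = 4/35; P(data | r = 4) = (3/7)(4/6)(3/5) = 6/35; P(data | r = 6) = (1/7)(6/6)(5/5) = 1/7.
Weighting by the prior gives 1/9 · 0 = 0, 2/9 · 1/21 = 2/189, 1/9 · 4/35 = 4/315, 2/9 · 6/35 = 4/105, 1/3 · 1/7 = 1/21; with total 103/945.
Normalising, the posterior is P(r = 1 | data) = 0, P(r = 2 | data) = 10/103, P(r = 3 | data) = 12/103, P(r = 4 | data) = 36/103, P(r = 6 | data) = 45/103.
So P(purple next | data) = Σ P(purple next | H) P(H | data) = (1)(10/103) + (3/4)(12/103) + (1/2)(36/103) + (0)(45/103) = 37/103.

0.359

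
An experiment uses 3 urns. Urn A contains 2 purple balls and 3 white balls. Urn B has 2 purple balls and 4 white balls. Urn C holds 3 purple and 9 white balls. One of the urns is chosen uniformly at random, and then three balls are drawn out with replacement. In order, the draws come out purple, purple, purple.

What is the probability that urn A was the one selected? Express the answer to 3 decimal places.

Compute the likelihood of the observed sequence for each case: P(data | urn A) = (2/5)(2/5)(2/5) = 0.064; P(data | urn B) = (2/6)(2/6)(2/6) = 0.037037; P(data | urn C) = (3/12)(3/12)(3/12) = 0.015625.
Multiplying each by its prior: 1/3 · 0.064 = 0.021333, 1/3 · 0.037037 = 0.012346, 1/3 · 0.015625 = 0.0052083; with total 0.038887.
By Bayes' rule, P(urn A | data) = (0.021333) / (0.038887) = 0.54859.

0.549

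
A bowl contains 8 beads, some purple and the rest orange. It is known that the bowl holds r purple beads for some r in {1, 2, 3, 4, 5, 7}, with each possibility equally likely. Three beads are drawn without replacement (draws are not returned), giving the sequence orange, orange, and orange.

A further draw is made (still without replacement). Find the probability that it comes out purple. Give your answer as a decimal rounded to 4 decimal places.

The likelihood of the observed sequence under each hypothesis: P(data | r = 1) = (7/8)(6/7)(5/6) = 5/8; P(data | r = 2) = (6/8)(5/7)(4/6) = 5/14; P(data | r = 3) = (5/8)(4/7)(3/6) = 5/28; P(data | r = 4) = (4/8)(3/7)(2/6) = 1/14; P(data | r = 5) = (3/8)(2/7)(1/6) = 1/56; P(data | r = 7) = (1/8)(0/7) = 0.
Multiplying each by its prior: 1/6 · 5/8 = 5/48, 1/6 · 5/14 = 5/84, 1/6 · 5/28 = 5/168, 1/6 · 1/14 = 1/84, 1/6 · 1/56 = 1/336, 1/6 · 0 = 0; summing to 5/24.
The posterior is then P(r = 1 | data) = 1/2, P(r = 2 | data) = 2/7, P(r = 3 | data) = 1/7, P(r = 4 | data) = 2/35, P(r = 5 | data) = 1/70, P(r = 7 | data) = 0.
The predictive probability is P(purple next | data) = (1/5)(1/2) + (2/5)(2/7) + (3/5)(1/7) + (4/5)(2/35) + (1)(1/70) = 9/25.

0.3600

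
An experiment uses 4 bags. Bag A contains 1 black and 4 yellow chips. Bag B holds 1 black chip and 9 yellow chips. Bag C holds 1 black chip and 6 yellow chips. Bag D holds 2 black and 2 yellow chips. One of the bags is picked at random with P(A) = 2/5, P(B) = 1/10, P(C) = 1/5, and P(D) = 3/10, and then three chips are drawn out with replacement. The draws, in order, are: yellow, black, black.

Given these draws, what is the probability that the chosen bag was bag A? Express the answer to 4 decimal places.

Under each hypothesis, the probability of the observed sequence is: P(data | bag A) = (4/5)(1/5)(1/5) = 0.032; P(data | bag B) = (9/10)(1/10)(1/10) = 0.009; P(data | bag C) = (6/7)(1/7)(1/7) = 0.017493; P(data | bag D) = (2/4)(2/4)(2/4) = 0.125.
Multiplying each by its prior: 2/5 · 0.032 = 0.0128, 1/10 · 0.009 = 0.0009, 1/5 · 0.017493 = 0.0034985, 3/10 · 0.125 = 0.0375; summing to 0.054699.
Hence P(bag A | data) = (0.0128) / (0.054699) = 0.23401.

0.2340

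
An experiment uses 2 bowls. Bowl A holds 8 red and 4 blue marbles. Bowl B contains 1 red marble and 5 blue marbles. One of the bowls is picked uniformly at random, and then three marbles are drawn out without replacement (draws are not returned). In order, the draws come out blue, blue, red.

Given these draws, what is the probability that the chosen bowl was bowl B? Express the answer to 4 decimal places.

For each hypothesis, P(data | H) works out to: P(data | bowl A) = (4/12)(3/11)(8/10) = 4/55; P(data | bowl B) = (5/6)(4/5)(1/4) = 1/6.
Multiplying each by its prior: 1/2 · 4/55 = 2/55, 1/2 · 1/6 = 1/12; with total 79/660.
By Bayes' rule, P(bowl B | data) = (1/12) / (79/660) = 55/79.

0.6962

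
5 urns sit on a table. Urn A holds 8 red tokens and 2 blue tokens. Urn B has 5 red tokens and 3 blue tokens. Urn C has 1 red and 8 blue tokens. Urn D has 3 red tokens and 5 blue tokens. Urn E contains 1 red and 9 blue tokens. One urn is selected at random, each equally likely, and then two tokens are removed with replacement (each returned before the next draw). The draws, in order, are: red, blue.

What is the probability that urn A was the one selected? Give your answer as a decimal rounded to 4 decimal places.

For each hypothesis, P(data | H) works out to: P(data | urn A) = (8/10)(2/10) = 0.16; P(data | urn B) = (5/8)(3/8) = 0.23438; P(data | urn C) = (1/9)(8/9) = 0.098765; P(data | urn D) = (3/8)(5/8) = 0.23438; P(data | urn E) = (1/10)(9/10) = 0.09.
The prior-weighted likelihoods are 1/5 · 0.16 = 0.032, 1/5 · 0.23438 = 0.046875, 1/5 · 0.098765 = 0.019753, 1/5 · 0.23438 = 0.046875, 1/5 · 0.09 = 0.018; summing to 0.1635.
Therefore the posterior P(urn A | data) = (0.032) / (0.1635) = 0.19571.

0.1957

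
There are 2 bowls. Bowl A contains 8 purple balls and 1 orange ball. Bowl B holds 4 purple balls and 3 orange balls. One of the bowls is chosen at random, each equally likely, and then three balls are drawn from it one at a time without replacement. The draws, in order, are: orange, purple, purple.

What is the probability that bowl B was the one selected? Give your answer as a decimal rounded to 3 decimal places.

Under each hypothesis, the probability of the observed sequence is: P(data | bowl A) = (1/9)(8/8)(7/7) = 1/9; P(data | bowl B) = (3/7)(4/6)(3/5) = 6/35.
Multiplying each by its prior: 1/2 · 1/9 = 1/18, 1/2 · 6/35 = 3/35; with total 89/630.
By Bayes' rule, P(bowl B | data) = (3/35) / (89/630) = 54/89.

0.607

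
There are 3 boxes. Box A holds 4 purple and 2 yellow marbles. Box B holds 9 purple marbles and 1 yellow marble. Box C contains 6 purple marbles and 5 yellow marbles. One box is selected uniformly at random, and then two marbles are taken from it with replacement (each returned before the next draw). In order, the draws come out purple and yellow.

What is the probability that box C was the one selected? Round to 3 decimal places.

0.443

For each hypothesis, P(data | H) works out to: P(data | box A) = (4/6)(2/6) = 0.22222; P(data | box B) = (9/10)(1/10) = 0.09; P(data | box C) = (6/11)(5/11) = 0.24793.
The prior-weighted likelihoods are 1/3 · 0.22222 = 0.074074, 1/3 · 0.09 = 0.03, 1/3 · 0.24793 = 0.082645; these sum to 0.18672.
So P(box C | data) = (0.082645) / (0.18672) = 0.44262.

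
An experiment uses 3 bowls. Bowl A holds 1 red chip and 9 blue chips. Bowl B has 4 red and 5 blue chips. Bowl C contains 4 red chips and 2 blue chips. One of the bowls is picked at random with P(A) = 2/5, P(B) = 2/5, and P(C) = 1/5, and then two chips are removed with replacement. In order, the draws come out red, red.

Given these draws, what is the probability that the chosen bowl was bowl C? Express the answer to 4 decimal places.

For each hypothesis, P(data | H) works out to: P(data | bowl A) = (1/10)(1/10) = 0.01; P(data | bowl B) = (4/9)(4/9) = 0.19753; P(data | bowl C) = (4/6)(4/6) = 0.44444.
The prior-weighted likelihoods are 2/5 · 0.01 = 0.004, 2/5 · 0.19753 = 0.079012, 1/5 · 0.44444 = 0.088889; summing to 0.1719.
So P(bowl C | data) = (0.088889) / (0.1719) = 0.51709.

0.5171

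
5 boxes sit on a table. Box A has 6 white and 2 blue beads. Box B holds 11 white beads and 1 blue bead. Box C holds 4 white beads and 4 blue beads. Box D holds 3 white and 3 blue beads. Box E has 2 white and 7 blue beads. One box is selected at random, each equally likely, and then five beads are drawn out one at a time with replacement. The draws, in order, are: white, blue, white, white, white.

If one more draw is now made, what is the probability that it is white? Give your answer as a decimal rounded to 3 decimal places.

Compute the likelihood of the observed sequence for each case: P(data | box A) = (6/8)(2/8)(6/8)(6/8)(6/8) = 0.079102; P(data | box B) = (11/12)(1/12)(11/12)(11/12)(11/12) = 0.058839; P(data | box C) = (4/8)(4/8)(4/8)(4/8)(4/8) = 0.03125; P(data | box D) = (3/6)(3/6)(3/6)(3/6)(3/6) = 0.03125; P(data | box E) = (2/9)(7/9)(2/9)(2/9)(2/9) = 0.0018967.
The prior-weighted likelihoods are 1/5 · 0.079102 = 0.01582, 1/5 · 0.058839 = 0.011768, 1/5 · 0.03125 = 0.00625, 1/5 · 0.03125 = 0.00625, 1/5 · 0.0018967 = 0.00037935; with total 0.040467.
The posterior is then P(box A | data) = 0.39094, P(box B | data) = 0.2908, P(box C | data) = 0.15445, P(box D | data) = 0.15445, P(box E | data) = 0.0093741.
Averaging over the posterior, P(white next | data) = (3/4)(0.39094) + (11/12)(0.2908) + (1/2)(0.15445) + (1/2)(0.15445) + (2/9)(0.0093741) = 0.7163.

0.716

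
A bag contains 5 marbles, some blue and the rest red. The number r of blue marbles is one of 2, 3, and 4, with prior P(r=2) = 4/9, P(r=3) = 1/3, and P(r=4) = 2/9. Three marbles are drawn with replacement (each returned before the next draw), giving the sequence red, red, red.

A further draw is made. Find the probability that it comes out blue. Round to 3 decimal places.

For each hypothesis, P(data | H) works out to: P(data | r = 2) = (3/5)(3/5)(3/5) = 0.216; P(data | r = 3) = (2/5)(2/5)(2/5) = 0.064; P(data | r = 4) = (1/5)(1/5)(1/5) = 0.008.
Multiplying each by its prior: 4/9 · 0.216 = 0.096, 1/3 · 0.064 = 0.021333, 2/9 · 0.008 = 0.0017778; these sum to 0.11911.
The posterior is then P(r = 2 | data) = 0.80597, P(r = 3 | data) = 0.1791, P(r = 4 | data) = 0.014925.
Averaging over the posterior, P(blue next | data) = (2/5)(0.80597) + (3/5)(0.1791) + (4/5)(0.014925) = 0.44179.

0.442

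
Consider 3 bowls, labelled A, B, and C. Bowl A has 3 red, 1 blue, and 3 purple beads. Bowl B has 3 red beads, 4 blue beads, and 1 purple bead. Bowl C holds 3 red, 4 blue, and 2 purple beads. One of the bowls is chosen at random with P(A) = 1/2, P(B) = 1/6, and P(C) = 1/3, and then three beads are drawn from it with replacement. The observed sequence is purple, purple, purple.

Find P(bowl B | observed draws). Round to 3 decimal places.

The likelihood of the observed sequence under each hypothesis: P(data | bowl A) = (3/7)(3/7)(3/7) = 0.078717; P(data | bowl B) = (1/8)(1/8)(1/8) = 0.0019531; P(data | bowl C) = (2/9)(2/9)(2/9) = 0.010974.
Weighting by the prior gives 1/2 · 0.078717 = 0.039359, 1/6 · 0.0019531 = 0.00032552, 1/3 · 0.010974 = 0.003658; with total 0.043342.
By Bayes' rule, P(bowl B | data) = (0.00032552) / (0.043342) = 0.0075105.

0.008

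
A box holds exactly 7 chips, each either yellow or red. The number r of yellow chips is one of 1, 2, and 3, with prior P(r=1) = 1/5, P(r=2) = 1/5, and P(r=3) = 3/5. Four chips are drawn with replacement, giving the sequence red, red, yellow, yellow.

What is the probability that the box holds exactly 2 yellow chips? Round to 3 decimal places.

For each hypothesis, P(data | H) works out to: P(data | r = 1) = (6/7)(6/7)(1/7)(1/7) = 0.014994; P(data | r = 2) = (5/7)(5/7)(2/7)(2/7) = 0.041649; P(data | r = 3) = (4/7)(4/7)(3/7)(3/7) = 0.059975.
Weighting by the prior gives 1/5 · 0.014994 = 0.0029988, 1/5 · 0.041649 = 0.0083299, 3/5 · 0.059975 = 0.035985; these sum to 0.047314.
By Bayes' rule, P(r = 2 | data) = (0.0083299) / (0.047314) = 0.17606.

0.176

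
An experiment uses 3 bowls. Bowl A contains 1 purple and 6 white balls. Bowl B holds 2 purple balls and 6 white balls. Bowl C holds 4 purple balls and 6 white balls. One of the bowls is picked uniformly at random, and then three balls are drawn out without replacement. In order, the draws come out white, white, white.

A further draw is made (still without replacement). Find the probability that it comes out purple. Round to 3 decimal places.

0.348

The likelihood of the observed sequence under each hypothesis: P(data | bowl A) = (6/7)(5/6)(4/5) = 4/7; P(data | bowl B) = (6/8)(5/7)(4/6) = 5/14; P(data | bowl C) = (6/10)(5/9)(4/8) = 1/6.
Multiplying each by its prior: 1/3 · 4/7 = 4/21, 1/3 · 5/14 = 5/42, 1/3 · 1/6 = 1/18; with total 23/63.
Dividing through by the total gives posterior P(bowl A | data) = 12/23, P(bowl B | data) = 15/46, P(bowl C | data) = 7/46.
So P(purple next | data) = Σ P(purple next | H) P(H | data) = (1/4)(12/23) + (2/5)(15/46) + (4/7)(7/46) = 8/23.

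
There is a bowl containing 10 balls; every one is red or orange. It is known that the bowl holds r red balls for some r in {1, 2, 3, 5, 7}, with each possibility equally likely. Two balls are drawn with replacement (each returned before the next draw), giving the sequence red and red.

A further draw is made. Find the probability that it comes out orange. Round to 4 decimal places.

For each hypothesis, P(data | H) works out to: P(data | r = 1) = (1/10)(1/10) = 1/100; P(data | r = 2) = (2/10)(2/10) = 1/25; P(data | r = 3) = (3/10)(3/10) = 9/100; P(data | r = 5) = (5/10)(5/10) = 1/4; P(data | r = 7) = (7/10)(7/10) = 49/100.
Weighting by the prior gives 1/5 · 1/100 = 1/500, 1/5 · 1/25 = 1/125, 1/5 · 9/100 = 9/500, 1/5 · 1/4 = 1/20, 1/5 · 49/100 = 49/500; summing to 22/125.
The posterior is then P(r = 1 | data) = 1/88, P(r = 2 | data) = 1/22, P(r = 3 | data) = 9/88, P(r = 5 | data) = 25/88, P(r = 7 | data) = 49/88.
So P(orange next | data) = Σ P(orange next | H) P(H | data) = (9/10)(1/88) + (4/5)(1/22) + (7/10)(9/88) + (1/2)(25/88) + (3/10)(49/88) = 47/110.

0.4273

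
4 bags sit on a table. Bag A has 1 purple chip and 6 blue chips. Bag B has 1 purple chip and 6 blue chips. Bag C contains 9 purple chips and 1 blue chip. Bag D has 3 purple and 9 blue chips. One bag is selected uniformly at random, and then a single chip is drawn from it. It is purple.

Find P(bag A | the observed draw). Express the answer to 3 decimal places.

0.100

The likelihood of this draw under each hypothesis: P(data | bag A) = (1/7) = 1/7; P(data | bag B) = (1/7) = 1/7; P(data | bag C) = (9/10) = 9/10; P(data | bag D) = (3/12) = 1/4.
Multiplying each by its prior: 1/4 · 1/7 = 1/28, 1/4 · 1/7 = 1/28, 1/4 · 9/10 = 9/40, 1/4 · 1/4 = 1/16; these sum to 201/560.
Hence P(bag A | data) = (1/28) / (201/560) = 20/201.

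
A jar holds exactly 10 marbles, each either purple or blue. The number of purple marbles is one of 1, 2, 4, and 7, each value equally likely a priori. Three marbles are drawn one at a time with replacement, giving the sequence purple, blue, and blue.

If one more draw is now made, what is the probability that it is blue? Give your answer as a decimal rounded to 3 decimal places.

Compute the likelihood of the observed sequence for each case: P(data | r = 1) = (1/10)(9/10)(9/10) = 0.081; P(data | r = 2) = (2/10)(8/10)(8/10) = 0.128; P(data | r = 4) = (4/10)(6/10)(6/10) = 0.144; P(data | r = 7) = (7/10)(3/10)(3/10) = 0.063.
The prior-weighted likelihoods are 1/4 · 0.081 = 0.02025, 1/4 · 0.128 = 0.032, 1/4 · 0.144 = 0.036, 1/4 · 0.063 = 0.01575; these sum to 0.104.
Dividing through by the total gives posterior P(r = 1 | data) = 0.19471, P(r = 2 | data) = 0.30769, P(r = 4 | data) = 0.34615, P(r = 7 | data) = 0.15144.
So P(blue next | data) = Σ P(blue next | H) P(H | data) = (9/10)(0.19471) + (4/5)(0.30769) + (3/5)(0.34615) + (3/10)(0.15144) = 0.67452.

0.675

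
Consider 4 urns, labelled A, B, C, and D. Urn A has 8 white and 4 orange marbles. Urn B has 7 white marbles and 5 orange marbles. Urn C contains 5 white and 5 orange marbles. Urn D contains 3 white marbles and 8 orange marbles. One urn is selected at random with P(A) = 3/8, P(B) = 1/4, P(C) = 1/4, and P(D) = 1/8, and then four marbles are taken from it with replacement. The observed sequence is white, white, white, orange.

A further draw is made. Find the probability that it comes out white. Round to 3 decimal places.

0.599

For each hypothesis, P(data | H) works out to: P(data | urn A) = (8/12)(8/12)(8/12)(4/12) = 0.098765; P(data | urn B) = (7/12)(7/12)(7/12)(5/12) = 0.082706; P(data | urn C) = (5/10)(5/10)(5/10)(5/10) = 0.0625; P(data | urn D) = (3/11)(3/11)(3/11)(8/11) = 0.014753.
The prior-weighted likelihoods are 3/8 · 0.098765 = 0.037037, 1/4 · 0.082706 = 0.020677, 1/4 · 0.0625 = 0.015625, 1/8 · 0.014753 = 0.0018441; with total 0.075183.
The posterior is then P(urn A | data) = 0.49263, P(urn B | data) = 0.27502, P(urn C | data) = 0.20783, P(urn D | data) = 0.024529.
The predictive probability is P(white next | data) = (2/3)(0.49263) + (7/12)(0.27502) + (1/2)(0.20783) + (3/11)(0.024529) = 0.59945.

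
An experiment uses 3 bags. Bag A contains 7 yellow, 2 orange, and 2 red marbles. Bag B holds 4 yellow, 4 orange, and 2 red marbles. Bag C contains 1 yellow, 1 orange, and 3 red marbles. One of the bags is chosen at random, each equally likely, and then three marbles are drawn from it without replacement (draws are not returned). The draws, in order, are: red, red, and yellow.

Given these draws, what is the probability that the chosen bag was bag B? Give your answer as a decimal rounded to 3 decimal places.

0.089

The likelihood of the observed sequence under each hypothesis: P(data | bag A) = (2/11)(1/10)(7/9) = 0.014141; P(data | bag B) = (2/10)(1/9)(4/8) = 0.011111; P(data | bag C) = (3/5)(2/4)(1/3) = 0.1.
The prior-weighted likelihoods are 1/3 · 0.014141 = 0.0047138, 1/3 · 0.011111 = 0.0037037, 1/3 · 0.1 = 0.033333; summing to 0.041751.
By Bayes' rule, P(bag B | data) = (0.0037037) / (0.041751) = 0.08871.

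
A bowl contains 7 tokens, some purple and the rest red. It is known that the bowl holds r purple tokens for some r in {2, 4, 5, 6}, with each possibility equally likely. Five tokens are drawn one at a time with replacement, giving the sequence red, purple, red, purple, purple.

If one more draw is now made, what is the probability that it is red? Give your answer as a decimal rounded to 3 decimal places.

0.378

Compute the likelihood of the observed sequence for each case: P(data | r = 2) = (5/7)(2/7)(5/7)(2/7)(2/7) = 0.0119; P(data | r = 4) = (3/7)(4/7)(3/7)(4/7)(4/7) = 0.034271; P(data | r = 5) = (2/7)(5/7)(2/7)(5/7)(5/7) = 0.02975; P(data | r = 6) = (1/7)(6/7)(1/7)(6/7)(6/7) = 0.012852.
The prior-weighted likelihoods are 1/4 · 0.0119 = 0.002975, 1/4 · 0.034271 = 0.0085679, 1/4 · 0.02975 = 0.0074374, 1/4 · 0.012852 = 0.0032129; these sum to 0.022193.
The posterior is then P(r = 2 | data) = 0.13405, P(r = 4 | data) = 0.38606, P(r = 5 | data) = 0.33512, P(r = 6 | data) = 0.14477.
So P(red next | data) = Σ P(red next | H) P(H | data) = (5/7)(0.13405) + (3/7)(0.38606) + (2/7)(0.33512) + (1/7)(0.14477) = 0.37763.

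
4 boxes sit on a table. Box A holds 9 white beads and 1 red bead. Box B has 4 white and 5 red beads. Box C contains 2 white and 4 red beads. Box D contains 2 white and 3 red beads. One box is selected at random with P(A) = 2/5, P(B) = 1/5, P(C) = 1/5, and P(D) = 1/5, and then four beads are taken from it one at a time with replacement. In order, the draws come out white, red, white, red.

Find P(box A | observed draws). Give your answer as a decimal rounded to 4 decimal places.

0.0880

The likelihood of the observed sequence under each hypothesis: P(data | box A) = (9/10)(1/10)(9/10)(1/10) = 0.0081; P(data | box B) = (4/9)(5/9)(4/9)(5/9) = 0.060966; P(data | box C) = (2/6)(4/6)(2/6)(4/6) = 0.049383; P(data | box D) = (2/5)(3/5)(2/5)(3/5) = 0.0576.
Multiplying each by its prior: 2/5 · 0.0081 = 0.00324, 1/5 · 0.060966 = 0.012193, 1/5 · 0.049383 = 0.0098765, 1/5 · 0.0576 = 0.01152; these sum to 0.03683.
By Bayes' rule, P(box A | data) = (0.00324) / (0.03683) = 0.087972.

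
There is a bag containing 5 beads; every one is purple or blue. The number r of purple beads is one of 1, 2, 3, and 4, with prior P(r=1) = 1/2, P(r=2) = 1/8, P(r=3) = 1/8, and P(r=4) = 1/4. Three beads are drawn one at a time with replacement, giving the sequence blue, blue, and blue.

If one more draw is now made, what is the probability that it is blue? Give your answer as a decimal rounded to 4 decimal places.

0.7666

Compute the likelihood of the observed sequence for each case: P(data | r = 1) = (4/5)(4/5)(4/5) = 64/125; P(data | r = 2) = (3/5)(3/5)(3/5) = 27/125; P(data | r = 3) = (2/5)(2/5)(2/5) = 8/125; P(data | r = 4) = (1/5)(1/5)(1/5) = 1/125.
The prior-weighted likelihoods are 1/2 · 64/125 = 32/125, 1/8 · 27/125 = 27/1000, 1/8 · 8/125 = 1/125, 1/4 · 1/125 = 1/500; these sum to 293/1000.
Normalising, the posterior is P(r = 1 | data) = 0.87372, P(r = 2 | data) = 0.09215, P(r = 3 | data) = 0.027304, P(r = 4 | data) = 0.0068259.
Averaging over the posterior, P(blue next | data) = (4/5)(0.87372) + (3/5)(0.09215) + (2/5)(0.027304) + (1/5)(0.0068259) = 0.76655.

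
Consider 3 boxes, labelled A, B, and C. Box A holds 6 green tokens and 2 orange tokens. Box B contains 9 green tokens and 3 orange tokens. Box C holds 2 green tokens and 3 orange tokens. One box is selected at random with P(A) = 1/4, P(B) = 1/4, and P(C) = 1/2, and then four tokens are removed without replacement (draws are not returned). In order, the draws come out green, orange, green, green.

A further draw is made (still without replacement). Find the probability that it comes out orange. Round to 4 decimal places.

0.2500

The likelihood of the observed sequence under each hypothesis: P(data | box A) = (6/8)(2/7)(5/6)(4/5) = 1/7; P(data | box B) = (9/12)(3/11)(8/10)(7/9) = 7/55; P(data | box C) = (2/5)(3/4)(1/3)(0/2) = 0.
Multiplying each by its prior: 1/4 · 1/7 = 1/28, 1/4 · 7/55 = 7/220, 1/2 · 0 = 0; with total 26/385.
Normalising, the posterior is P(box A | data) = 55/104, P(box B | data) = 49/104, P(box C | data) = 0.
So P(orange next | data) = Σ P(orange next | H) P(H | data) = (1/4)(55/104) + (1/4)(49/104) = 1/4.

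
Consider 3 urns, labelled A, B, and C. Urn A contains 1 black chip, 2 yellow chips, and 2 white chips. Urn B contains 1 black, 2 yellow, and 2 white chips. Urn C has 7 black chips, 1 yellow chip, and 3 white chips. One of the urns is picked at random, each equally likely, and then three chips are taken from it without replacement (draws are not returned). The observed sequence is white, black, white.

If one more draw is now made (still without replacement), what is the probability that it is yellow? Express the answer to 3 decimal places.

0.660

Under each hypothesis, the probability of the observed sequence is: P(data | urn A) = (2/5)(1/4)(1/3) = 1/30; P(data | urn B) = (2/5)(1/4)(1/3) = 1/30; P(data | urn C) = (3/11)(7/10)(2/9) = 7/165.
The prior-weighted likelihoods are 1/3 · 1/30 = 1/90, 1/3 · 1/30 = 1/90, 1/3 · 7/165 = 7/495; with total 2/55.
The posterior is then P(urn A | data) = 11/36, P(urn B | data) = 11/36, P(urn C | data) = 7/18.
The predictive probability is P(yellow next | data) = (1)(11/36) + (1)(11/36) + (1/8)(7/18) = 95/144.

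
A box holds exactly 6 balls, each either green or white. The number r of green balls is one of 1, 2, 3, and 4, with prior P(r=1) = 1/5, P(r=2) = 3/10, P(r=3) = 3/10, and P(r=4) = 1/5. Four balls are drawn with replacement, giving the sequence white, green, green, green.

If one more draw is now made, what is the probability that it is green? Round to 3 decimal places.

For each hypothesis, P(data | H) works out to: P(data | r = 1) = (5/6)(1/6)(1/6)(1/6) = 0.003858; P(data | r = 2) = (4/6)(2/6)(2/6)(2/6) = 0.024691; P(data | r = 3) = (3/6)(3/6)(3/6)(3/6) = 0.0625; P(data | r = 4) = (2/6)(4/6)(4/6)(4/6) = 0.098765.
The prior-weighted likelihoods are 1/5 · 0.003858 = 0.0007716, 3/10 · 0.024691 = 0.0074074, 3/10 · 0.0625 = 0.01875, 1/5 · 0.098765 = 0.019753; these sum to 0.046682.
Dividing through by the total gives posterior P(r = 1 | data) = 0.016529, P(r = 2 | data) = 0.15868, P(r = 3 | data) = 0.40165, P(r = 4 | data) = 0.42314.
So P(green next | data) = Σ P(green next | H) P(H | data) = (1/6)(0.016529) + (1/3)(0.15868) + (1/2)(0.40165) + (2/3)(0.42314) = 0.53857.

0.539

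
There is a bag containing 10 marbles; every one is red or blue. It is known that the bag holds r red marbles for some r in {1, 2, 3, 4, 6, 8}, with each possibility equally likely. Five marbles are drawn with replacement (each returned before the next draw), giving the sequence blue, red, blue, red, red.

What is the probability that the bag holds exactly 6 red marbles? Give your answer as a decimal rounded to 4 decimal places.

For each hypothesis, P(data | H) works out to: P(data | r = 1) = (9/10)(1/10)(9/10)(1/10)(1/10) = 0.00081; P(data | r = 2) = (8/10)(2/10)(8/10)(2/10)(2/10) = 0.00512; P(data | r = 3) = (7/10)(3/10)(7/10)(3/10)(3/10) = 0.01323; P(data | r = 4) = (6/10)(4/10)(6/10)(4/10)(4/10) = 0.02304; P(data | r = 6) = (4/10)(6/10)(4/10)(6/10)(6/10) = 0.03456; P(data | r = 8) = (2/10)(8/10)(2/10)(8/10)(8/10) = 0.02048.
Weighting by the prior gives 1/6 · 0.00081 = 0.000135, 1/6 · 0.00512 = 0.00085333, 1/6 · 0.01323 = 0.002205, 1/6 · 0.02304 = 0.00384, 1/6 · 0.03456 = 0.00576, 1/6 · 0.02048 = 0.0034133; with total 0.016207.
Hence P(r = 6 | data) = (0.00576) / (0.016207) = 0.35541.

0.3554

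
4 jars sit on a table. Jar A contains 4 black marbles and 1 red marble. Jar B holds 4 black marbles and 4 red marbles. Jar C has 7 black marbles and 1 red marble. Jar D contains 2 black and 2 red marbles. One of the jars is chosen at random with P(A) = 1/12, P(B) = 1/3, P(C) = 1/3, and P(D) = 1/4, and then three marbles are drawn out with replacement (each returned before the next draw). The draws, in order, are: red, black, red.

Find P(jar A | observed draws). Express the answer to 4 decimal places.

0.0333

Compute the likelihood of the observed sequence for each case: P(data | jar A) = (1/5)(4/5)(1/5) = 0.032; P(data | jar B) = (4/8)(4/8)(4/8) = 0.125; P(data | jar C) = (1/8)(7/8)(1/8) = 0.013672; P(data | jar D) = (2/4)(2/4)(2/4) = 0.125.
Multiplying each by its prior: 1/12 · 0.032 = 0.0026667, 1/3 · 0.125 = 0.041667, 1/3 · 0.013672 = 0.0045573, 1/4 · 0.125 = 0.03125; these sum to 0.080141.
So P(jar A | data) = (0.0026667) / (0.080141) = 0.033275.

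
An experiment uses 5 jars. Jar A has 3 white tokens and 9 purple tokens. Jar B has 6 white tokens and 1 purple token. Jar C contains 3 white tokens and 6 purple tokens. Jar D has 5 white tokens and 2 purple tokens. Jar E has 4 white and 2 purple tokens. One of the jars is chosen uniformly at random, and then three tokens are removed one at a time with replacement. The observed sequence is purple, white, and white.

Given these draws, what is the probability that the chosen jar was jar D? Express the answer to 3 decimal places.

Under each hypothesis, the probability of the observed sequence is: P(data | jar A) = (9/12)(3/12)(3/12) = 0.046875; P(data | jar B) = (1/7)(6/7)(6/7) = 0.10496; P(data | jar C) = (6/9)(3/9)(3/9) = 0.074074; P(data | jar D) = (2/7)(5/7)(5/7) = 0.14577; P(data | jar E) = (2/6)(4/6)(4/6) = 0.14815.
Weighting by the prior gives 1/5 · 0.046875 = 0.009375, 1/5 · 0.10496 = 0.020991, 1/5 · 0.074074 = 0.014815, 1/5 · 0.14577 = 0.029155, 1/5 · 0.14815 = 0.02963; summing to 0.10397.
So P(jar D | data) = (0.029155) / (0.10397) = 0.28043.

0.280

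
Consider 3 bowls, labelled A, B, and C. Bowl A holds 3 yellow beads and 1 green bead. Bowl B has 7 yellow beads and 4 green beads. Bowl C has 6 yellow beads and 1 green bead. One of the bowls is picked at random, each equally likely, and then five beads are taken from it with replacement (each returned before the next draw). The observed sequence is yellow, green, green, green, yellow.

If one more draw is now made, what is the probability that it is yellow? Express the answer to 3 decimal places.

For each hypothesis, P(data | H) works out to: P(data | bowl A) = (3/4)(1/4)(1/4)(1/4)(3/4) = 0.0087891; P(data | bowl B) = (7/11)(4/11)(4/11)(4/11)(7/11) = 0.019472; P(data | bowl C) = (6/7)(1/7)(1/7)(1/7)(6/7) = 0.002142.
The prior-weighted likelihoods are 1/3 · 0.0087891 = 0.0029297, 1/3 · 0.019472 = 0.0064907, 1/3 · 0.002142 = 0.00071399; these sum to 0.010134.
Dividing through by the total gives posterior P(bowl A | data) = 0.28908, P(bowl B | data) = 0.64046, P(bowl C | data) = 0.070452.
The predictive probability is P(yellow next | data) = (3/4)(0.28908) + (7/11)(0.64046) + (6/7)(0.070452) = 0.68477.

0.685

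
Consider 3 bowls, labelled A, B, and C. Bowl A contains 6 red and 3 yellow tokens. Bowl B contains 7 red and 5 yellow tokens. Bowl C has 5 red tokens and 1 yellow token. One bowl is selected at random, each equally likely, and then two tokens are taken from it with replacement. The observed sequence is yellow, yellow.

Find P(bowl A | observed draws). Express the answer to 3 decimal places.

Under each hypothesis, the probability of the observed sequence is: P(data | bowl A) = (3/9)(3/9) = 1/9; P(data | bowl B) = (5/12)(5/12) = 25/144; P(data | bowl C) = (1/6)(1/6) = 1/36.
Weighting by the prior gives 1/3 · 1/9 = 1/27, 1/3 · 25/144 = 25/432, 1/3 · 1/36 = 1/108; these sum to 5/48.
Hence P(bowl A | data) = (1/27) / (5/48) = 16/45.

0.356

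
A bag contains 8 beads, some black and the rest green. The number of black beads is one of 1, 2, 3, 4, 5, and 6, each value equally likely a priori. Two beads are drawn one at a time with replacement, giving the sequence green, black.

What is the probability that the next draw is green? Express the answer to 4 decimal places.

The likelihood of the observed sequence under each hypothesis: P(data | r = 1) = (7/8)(1/8) = 7/64; P(data | r = 2) = (6/8)(2/8) = 3/16; P(data | r = 3) = (5/8)(3/8) = 15/64; P(data | r = 4) = (4/8)(4/8) = 1/4; P(data | r = 5) = (3/8)(5/8) = 15/64; P(data | r = 6) = (2/8)(6/8) = 3/16.
Weighting by the prior gives 1/6 · 7/64 = 7/384, 1/6 · 3/16 = 1/32, 1/6 · 15/64 = 5/128, 1/6 · 1/4 = 1/24, 1/6 · 15/64 = 5/128, 1/6 · 3/16 = 1/32; summing to 77/384.
The posterior is then P(r = 1 | data) = 1/11, P(r = 2 | data) = 12/77, P(r = 3 | data) = 15/77, P(r = 4 | data) = 16/77, P(r = 5 | data) = 15/77, P(r = 6 | data) = 12/77.
The predictive probability is P(green next | data) = (7/8)(1/11) + (3/4)(12/77) + (5/8)(15/77) + (1/2)(16/77) + (3/8)(15/77) + (1/4)(12/77) = 47/88.

0.5341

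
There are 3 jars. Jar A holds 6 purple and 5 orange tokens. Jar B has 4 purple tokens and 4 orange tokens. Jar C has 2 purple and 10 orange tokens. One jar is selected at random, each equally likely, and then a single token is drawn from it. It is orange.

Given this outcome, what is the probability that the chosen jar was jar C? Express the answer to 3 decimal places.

Compute the likelihood of this draw for each case: P(data | jar A) = (5/11) = 5/11; P(data | jar B) = (4/8) = 1/2; P(data | jar C) = (10/12) = 5/6.
Weighting by the prior gives 1/3 · 5/11 = 5/33, 1/3 · 1/2 = 1/6, 1/3 · 5/6 = 5/18; with total 59/99.
By Bayes' rule, P(jar C | data) = (5/18) / (59/99) = 55/118.

0.466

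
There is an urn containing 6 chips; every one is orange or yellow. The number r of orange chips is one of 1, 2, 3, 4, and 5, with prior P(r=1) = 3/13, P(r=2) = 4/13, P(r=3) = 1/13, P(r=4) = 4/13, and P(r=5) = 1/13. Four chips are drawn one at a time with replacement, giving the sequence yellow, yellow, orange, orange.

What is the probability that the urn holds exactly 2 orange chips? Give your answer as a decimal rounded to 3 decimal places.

0.369

Under each hypothesis, the probability of the observed sequence is: P(data | r = 1) = (5/6)(5/6)(1/6)(1/6) = 0.01929; P(data | r = 2) = (4/6)(4/6)(2/6)(2/6) = 0.049383; P(data | r = 3) = (3/6)(3/6)(3/6)(3/6) = 0.0625; P(data | r = 4) = (2/6)(2/6)(4/6)(4/6) = 0.049383; P(data | r = 5) = (1/6)(1/6)(5/6)(5/6) = 0.01929.
Weighting by the prior gives 3/13 · 0.01929 = 0.0044516, 4/13 · 0.049383 = 0.015195, 1/13 · 0.0625 = 0.0048077, 4/13 · 0.049383 = 0.015195, 1/13 · 0.01929 = 0.0014839; these sum to 0.041132.
By Bayes' rule, P(r = 2 | data) = (0.015195) / (0.041132) = 0.36941.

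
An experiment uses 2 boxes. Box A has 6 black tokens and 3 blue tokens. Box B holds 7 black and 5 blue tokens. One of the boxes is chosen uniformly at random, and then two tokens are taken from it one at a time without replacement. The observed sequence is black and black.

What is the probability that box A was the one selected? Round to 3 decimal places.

Under each hypothesis, the probability of the observed sequence is: P(data | box A) = (6/9)(5/8) = 5/12; P(data | box B) = (7/12)(6/11) = 7/22.
Weighting by the prior gives 1/2 · 5/12 = 5/24, 1/2 · 7/22 = 7/44; with total 97/264.
By Bayes' rule, P(box A | data) = (5/24) / (97/264) = 55/97.

0.567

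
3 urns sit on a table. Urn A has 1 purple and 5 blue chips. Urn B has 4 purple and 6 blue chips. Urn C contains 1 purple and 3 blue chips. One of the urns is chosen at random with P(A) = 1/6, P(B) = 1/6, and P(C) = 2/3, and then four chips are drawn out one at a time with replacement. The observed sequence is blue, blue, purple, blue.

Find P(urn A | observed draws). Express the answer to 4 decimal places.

The likelihood of the observed sequence under each hypothesis: P(data | urn A) = (5/6)(5/6)(1/6)(5/6) = 0.096451; P(data | urn B) = (6/10)(6/10)(4/10)(6/10) = 0.0864; P(data | urn C) = (3/4)(3/4)(1/4)(3/4) = 0.10547.
The prior-weighted likelihoods are 1/6 · 0.096451 = 0.016075, 1/6 · 0.0864 = 0.0144, 2/3 · 0.10547 = 0.070312; these sum to 0.10079.
Hence P(urn A | data) = (0.016075) / (0.10079) = 0.15949.

0.1595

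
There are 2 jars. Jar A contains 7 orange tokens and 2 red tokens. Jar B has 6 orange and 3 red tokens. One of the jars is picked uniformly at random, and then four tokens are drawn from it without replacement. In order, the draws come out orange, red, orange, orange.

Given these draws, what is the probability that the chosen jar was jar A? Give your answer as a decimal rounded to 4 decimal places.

Compute the likelihood of the observed sequence for each case: P(data | jar A) = (7/9)(2/8)(6/7)(5/6) = 5/36; P(data | jar B) = (6/9)(3/8)(5/7)(4/6) = 5/42.
Multiplying each by its prior: 1/2 · 5/36 = 5/72, 1/2 · 5/42 = 5/84; with total 65/504.
Hence P(jar A | data) = (5/72) / (65/504) = 7/13.

0.5385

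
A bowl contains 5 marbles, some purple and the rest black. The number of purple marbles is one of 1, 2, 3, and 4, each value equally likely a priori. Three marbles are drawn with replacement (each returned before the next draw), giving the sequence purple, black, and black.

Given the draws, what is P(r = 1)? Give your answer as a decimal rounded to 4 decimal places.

0.3200

The likelihood of the observed sequence under each hypothesis: P(data | r = 1) = (1/5)(4/5)(4/5) = 16/125; P(data | r = 2) = (2/5)(3/5)(3/5) = 18/125; P(data | r = 3) = (3/5)(2/5)(2/5) = 12/125; P(data | r = 4) = (4/5)(1/5)(1/5) = 4/125.
Weighting by the prior gives 1/4 · 16/125 = 4/125, 1/4 · 18/125 = 9/250, 1/4 · 12/125 = 3/125, 1/4 · 4/125 = 1/125; with total 1/10.
Therefore the posterior P(r = 1 | data) = (4/125) / (1/10) = 8/25.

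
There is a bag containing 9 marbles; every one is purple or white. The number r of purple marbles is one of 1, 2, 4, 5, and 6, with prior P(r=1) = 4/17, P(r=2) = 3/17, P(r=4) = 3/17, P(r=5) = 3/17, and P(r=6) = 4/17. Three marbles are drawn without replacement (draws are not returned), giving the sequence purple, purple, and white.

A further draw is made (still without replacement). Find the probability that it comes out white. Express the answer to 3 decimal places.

Compute the likelihood of the observed sequence for each case: P(data | r = 1) = (1/9)(0/8) = 0; P(data | r = 2) = (2/9)(1/8)(7/7) = 0.027778; P(data | r = 4) = (4/9)(3/8)(5/7) = 0.11905; P(data | r = 5) = (5/9)(4/8)(4/7) = 0.15873; P(data | r = 6) = (6/9)(5/8)(3/7) = 0.17857.
The prior-weighted likelihoods are 4/17 · 0 = 0, 3/17 · 0.027778 = 0.004902, 3/17 · 0.11905 = 0.021008, 3/17 · 0.15873 = 0.028011, 4/17 · 0.17857 = 0.042017; summing to 0.095938.
The posterior is then P(r = 1 | data) = 0, P(r = 2 | data) = 0.051095, P(r = 4 | data) = 0.21898, P(r = 5 | data) = 0.29197, P(r = 6 | data) = 0.43796.
So P(white next | data) = Σ P(white next | H) P(H | data) = (1)(0.051095) + (2/3)(0.21898) + (1/2)(0.29197) + (1/3)(0.43796) = 0.48905.

0.489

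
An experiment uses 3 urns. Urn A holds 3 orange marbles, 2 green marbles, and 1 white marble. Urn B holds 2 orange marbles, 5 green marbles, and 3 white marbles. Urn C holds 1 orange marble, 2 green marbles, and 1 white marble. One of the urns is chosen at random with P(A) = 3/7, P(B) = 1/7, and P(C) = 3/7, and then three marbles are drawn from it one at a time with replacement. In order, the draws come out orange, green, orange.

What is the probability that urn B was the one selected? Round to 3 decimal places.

0.055

The likelihood of the observed sequence under each hypothesis: P(data | urn A) = (3/6)(2/6)(3/6) = 0.083333; P(data | urn B) = (2/10)(5/10)(2/10) = 0.02; P(data | urn C) = (1/4)(2/4)(1/4) = 0.03125.
The prior-weighted likelihoods are 3/7 · 0.083333 = 0.035714, 1/7 · 0.02 = 0.0028571, 3/7 · 0.03125 = 0.013393; these sum to 0.051964.
Therefore the posterior P(urn B | data) = (0.0028571) / (0.051964) = 0.054983.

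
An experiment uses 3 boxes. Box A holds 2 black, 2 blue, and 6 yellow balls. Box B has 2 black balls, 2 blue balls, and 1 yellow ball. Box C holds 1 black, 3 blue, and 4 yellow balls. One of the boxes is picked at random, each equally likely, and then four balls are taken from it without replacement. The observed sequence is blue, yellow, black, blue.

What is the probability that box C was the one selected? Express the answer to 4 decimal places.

Compute the likelihood of the observed sequence for each case: P(data | box A) = (2/10)(6/9)(2/8)(1/7) = 1/210; P(data | box B) = (2/5)(1/4)(2/3)(1/2) = 1/30; P(data | box C) = (3/8)(4/7)(1/6)(2/5) = 1/70.
The prior-weighted likelihoods are 1/3 · 1/210 = 1/630, 1/3 · 1/30 = 1/90, 1/3 · 1/70 = 1/210; these sum to 11/630.
So P(box C | data) = (1/210) / (11/630) = 3/11.

0.2727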